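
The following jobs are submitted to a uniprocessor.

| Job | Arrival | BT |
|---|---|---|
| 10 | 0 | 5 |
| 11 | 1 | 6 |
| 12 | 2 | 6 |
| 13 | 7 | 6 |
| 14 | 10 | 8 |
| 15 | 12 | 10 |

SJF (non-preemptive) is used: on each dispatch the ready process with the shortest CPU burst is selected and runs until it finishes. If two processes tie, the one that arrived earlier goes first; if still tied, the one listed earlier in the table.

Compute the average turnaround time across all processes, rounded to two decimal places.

Schedule: | 10 0-5 | 11 5-11 | 12 11-17 | 13 17-23 | 14 23-31 | 15 31-41 |
Completion: 10=5  11=11  12=17  13=23  14=31  15=41
Turnaround (C−A): 10=5  11=10  12=15  13=16  14=21  15=29
Turnaround times: 10=5, 11=10, 12=15, 13=16, 14=21, 15=29
Average turnaround = (5+10+15+16+21+29) / 6 = 96/6 = 16.00

16.00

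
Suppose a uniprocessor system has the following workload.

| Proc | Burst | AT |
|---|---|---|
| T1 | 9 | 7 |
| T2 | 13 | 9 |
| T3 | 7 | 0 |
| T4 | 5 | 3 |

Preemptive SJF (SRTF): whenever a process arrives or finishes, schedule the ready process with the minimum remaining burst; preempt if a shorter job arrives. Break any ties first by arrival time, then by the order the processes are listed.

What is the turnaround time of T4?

Timeline: | T3 0-7 | T4 7-12 | T1 12-21 | T2 21-34 |
Completion: T1=21  T2=34  T3=7  T4=12
Turnaround (C−A): T1=14  T2=25  T3=7  T4=9
Turnaround(T4) = completion − arrival = 12 − 3 = 9

9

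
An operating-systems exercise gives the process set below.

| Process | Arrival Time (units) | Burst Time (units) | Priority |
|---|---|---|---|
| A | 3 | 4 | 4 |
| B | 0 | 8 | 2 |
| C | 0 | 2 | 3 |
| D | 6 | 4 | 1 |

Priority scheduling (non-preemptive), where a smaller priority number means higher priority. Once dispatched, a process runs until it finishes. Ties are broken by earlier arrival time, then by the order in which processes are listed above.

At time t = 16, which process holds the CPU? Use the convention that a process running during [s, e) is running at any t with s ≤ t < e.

Schedule: | B 0-8 | D 8-12 | C 12-14 | A 14-18 |
Completion: A=18  B=8  C=14  D=12

A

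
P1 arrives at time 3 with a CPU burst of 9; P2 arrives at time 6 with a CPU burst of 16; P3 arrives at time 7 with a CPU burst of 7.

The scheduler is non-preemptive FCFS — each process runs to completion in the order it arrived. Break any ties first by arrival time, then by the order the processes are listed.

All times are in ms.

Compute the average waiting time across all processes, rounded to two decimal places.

9.00

Timeline: | idle 0-3 | P1 3-12 | P2 12-28 | P3 28-35 |
Completion: P1=12  P2=28  P3=35
Turnaround (C−A): P1=9  P2=22  P3=28
Waiting times: P1=0, P2=6, P3=21
Average waiting = (0+6+21) / 3 = 27/3 = 9.00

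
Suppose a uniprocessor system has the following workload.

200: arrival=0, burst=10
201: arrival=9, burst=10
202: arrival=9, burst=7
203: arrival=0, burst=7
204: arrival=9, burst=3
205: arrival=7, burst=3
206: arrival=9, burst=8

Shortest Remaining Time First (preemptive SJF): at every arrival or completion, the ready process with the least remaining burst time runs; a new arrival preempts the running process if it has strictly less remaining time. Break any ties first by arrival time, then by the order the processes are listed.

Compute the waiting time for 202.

Gantt: | 203 0-7 | 205 7-10 | 204 10-13 | 202 13-20 | 206 20-28 | 200 28-38 | 201 38-48 |
Completion: 200=38  201=48  202=20  203=7  204=13  205=10  206=28
Turnaround (C−A): 200=38  201=39  202=11  203=7  204=4  205=3  206=19
Waiting(202) = turnaround − burst = 11 − 7 = 4

4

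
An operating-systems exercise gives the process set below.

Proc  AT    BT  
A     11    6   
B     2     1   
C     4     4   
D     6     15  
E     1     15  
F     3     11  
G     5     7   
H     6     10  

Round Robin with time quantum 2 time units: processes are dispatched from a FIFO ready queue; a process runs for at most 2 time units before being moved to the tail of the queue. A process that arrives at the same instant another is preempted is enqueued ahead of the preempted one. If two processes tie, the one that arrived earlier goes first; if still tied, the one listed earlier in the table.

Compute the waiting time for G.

37

Schedule: | idle 0-1 | E 1-3 | B 3-4 | F 4-6 | E 6-8 | C 8-10 | G 10-12 | D 12-14 | H 14-16 | F 16-18 | E 18-20 | C 20-22 | A 22-24 | G 24-26 | D 26-28 | H 28-30 | F 30-32 | E 32-34 | A 34-36 | G 36-38 | D 38-40 | H 40-42 | F 42-44 | E 44-46 | A 46-48 | G 48-49 | D 49-51 | H 51-53 | F 53-55 | E 55-57 | D 57-59 | H 59-61 | F 61-62 | E 62-64 | D 64-66 | E 66-67 | D 67-70 |
Completion: A=48  B=4  C=22  D=70  E=67  F=62  G=49  H=61
Waiting(G) = turnaround − burst = 44 − 7 = 37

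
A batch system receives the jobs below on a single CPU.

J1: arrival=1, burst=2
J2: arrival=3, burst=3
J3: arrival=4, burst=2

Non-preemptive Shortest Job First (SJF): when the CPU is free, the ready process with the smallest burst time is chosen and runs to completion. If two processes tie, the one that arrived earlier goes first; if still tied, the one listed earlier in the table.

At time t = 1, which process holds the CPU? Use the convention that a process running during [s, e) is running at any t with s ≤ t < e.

Schedule: | idle 0-1 | J1 1-3 | J2 3-6 | J3 6-8 |
Completion: J1=3  J2=6  J3=8
Turnaround (C−A): J1=2  J2=3  J3=4

J1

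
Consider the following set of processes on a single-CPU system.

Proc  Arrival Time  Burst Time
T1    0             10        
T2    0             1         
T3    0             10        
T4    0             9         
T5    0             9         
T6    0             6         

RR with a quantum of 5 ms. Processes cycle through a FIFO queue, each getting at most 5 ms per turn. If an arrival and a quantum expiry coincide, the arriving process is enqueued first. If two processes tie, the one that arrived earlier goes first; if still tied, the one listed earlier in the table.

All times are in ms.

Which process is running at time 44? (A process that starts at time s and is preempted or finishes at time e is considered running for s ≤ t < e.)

T6

Gantt: | T1 0-5 | T2 5-6 | T3 6-11 | T4 11-16 | T5 16-21 | T6 21-26 | T1 26-31 | T3 31-36 | T4 36-40 | T5 40-44 | T6 44-45 |
Completion: T1=31  T2=6  T3=36  T4=40  T5=44  T6=45
Turnaround (C−A): T1=31  T2=6  T3=36  T4=40  T5=44  T6=45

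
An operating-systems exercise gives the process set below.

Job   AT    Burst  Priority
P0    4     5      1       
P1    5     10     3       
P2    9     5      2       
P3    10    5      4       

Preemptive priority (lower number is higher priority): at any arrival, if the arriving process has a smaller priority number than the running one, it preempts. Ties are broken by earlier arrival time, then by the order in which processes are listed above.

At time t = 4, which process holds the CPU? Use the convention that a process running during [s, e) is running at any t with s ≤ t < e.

Timeline: | idle 0-4 | P0 4-9 | P2 9-14 | P1 14-24 | P3 24-29 |
Completion: P0=9  P1=24  P2=14  P3=29
Turnaround (C−A): P0=5  P1=19  P2=5  P3=19

P0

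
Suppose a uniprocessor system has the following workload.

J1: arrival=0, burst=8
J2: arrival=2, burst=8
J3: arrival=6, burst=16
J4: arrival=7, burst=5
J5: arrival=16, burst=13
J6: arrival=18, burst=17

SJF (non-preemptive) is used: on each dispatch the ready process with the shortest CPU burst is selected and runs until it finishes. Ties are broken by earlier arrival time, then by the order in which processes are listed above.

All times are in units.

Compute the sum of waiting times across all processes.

Gantt: | J1 0-8 | J4 8-13 | J2 13-21 | J5 21-34 | J3 34-50 | J6 50-67 |
Completion: J1=8  J2=21  J3=50  J4=13  J5=34  J6=67
Turnaround (C−A): J1=8  J2=19  J3=44  J4=6  J5=18  J6=49
Waiting = turnaround − burst: J1=0, J2=11, J3=28, J4=1, J5=5, J6=32
Total waiting = 0 + 11 + 28 + 1 + 5 + 32 = 77

77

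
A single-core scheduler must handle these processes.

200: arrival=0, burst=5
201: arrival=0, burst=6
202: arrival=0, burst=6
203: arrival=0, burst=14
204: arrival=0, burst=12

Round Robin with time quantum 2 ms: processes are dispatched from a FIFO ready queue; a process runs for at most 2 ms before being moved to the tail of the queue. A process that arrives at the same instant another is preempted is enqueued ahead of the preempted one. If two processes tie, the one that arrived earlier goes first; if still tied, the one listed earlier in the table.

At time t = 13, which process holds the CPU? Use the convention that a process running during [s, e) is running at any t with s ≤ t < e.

Gantt: | 200 0-2 | 201 2-4 | 202 4-6 | 203 6-8 | 204 8-10 | 200 10-12 | 201 12-14 | 202 14-16 | 203 16-18 | 204 18-20 | 200 20-21 | 201 21-23 | 202 23-25 | 203 25-27 | 204 27-29 | 203 29-31 | 204 31-33 | 203 33-35 | 204 35-37 | 203 37-39 | 204 39-41 | 203 41-43 |
Completion: 200=21  201=23  202=25  203=43  204=41
Turnaround (C−A): 200=21  201=23  202=25  203=43  204=41

201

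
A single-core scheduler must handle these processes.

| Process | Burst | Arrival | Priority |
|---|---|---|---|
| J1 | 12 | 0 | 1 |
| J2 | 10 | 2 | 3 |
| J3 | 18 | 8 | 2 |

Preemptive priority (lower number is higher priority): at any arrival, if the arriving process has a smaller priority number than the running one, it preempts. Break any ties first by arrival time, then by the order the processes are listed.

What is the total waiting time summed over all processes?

Gantt: | J1 0-12 | J3 12-30 | J2 30-40 |
Completion: J1=12  J2=40  J3=30
Turnaround (C−A): J1=12  J2=38  J3=22
Waiting = turnaround − burst: J1=0, J2=28, J3=4
Total waiting = 0 + 28 + 4 = 32

32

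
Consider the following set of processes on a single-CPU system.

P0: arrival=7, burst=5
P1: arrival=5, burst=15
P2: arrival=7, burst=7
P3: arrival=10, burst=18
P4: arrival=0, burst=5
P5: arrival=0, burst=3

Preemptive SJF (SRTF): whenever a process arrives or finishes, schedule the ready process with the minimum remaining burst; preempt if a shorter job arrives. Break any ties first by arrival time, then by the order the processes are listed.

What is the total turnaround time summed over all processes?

103

Schedule: | P5 0-3 | P4 3-8 | P0 8-13 | P2 13-20 | P1 20-35 | P3 35-53 |
Completion: P0=13  P1=35  P2=20  P3=53  P4=8  P5=3
Turnaround = completion − arrival: P0=6, P1=30, P2=13, P3=43, P4=8, P5=3
Total turnaround = 6 + 30 + 13 + 43 + 8 + 3 = 103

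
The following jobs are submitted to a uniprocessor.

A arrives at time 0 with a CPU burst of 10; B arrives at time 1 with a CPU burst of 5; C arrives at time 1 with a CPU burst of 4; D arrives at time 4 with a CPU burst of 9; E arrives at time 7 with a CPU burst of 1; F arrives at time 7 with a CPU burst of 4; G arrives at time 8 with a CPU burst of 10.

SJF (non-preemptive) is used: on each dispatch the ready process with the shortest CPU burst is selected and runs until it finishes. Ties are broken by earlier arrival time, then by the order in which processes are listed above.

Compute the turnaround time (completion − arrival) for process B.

23

Schedule: | A 0-10 | E 10-11 | C 11-15 | F 15-19 | B 19-24 | D 24-33 | G 33-43 |
Completion: A=10  B=24  C=15  D=33  E=11  F=19  G=43
Turnaround (C−A): A=10  B=23  C=14  D=29  E=4  F=12  G=35
Turnaround(B) = completion − arrival = 24 − 1 = 23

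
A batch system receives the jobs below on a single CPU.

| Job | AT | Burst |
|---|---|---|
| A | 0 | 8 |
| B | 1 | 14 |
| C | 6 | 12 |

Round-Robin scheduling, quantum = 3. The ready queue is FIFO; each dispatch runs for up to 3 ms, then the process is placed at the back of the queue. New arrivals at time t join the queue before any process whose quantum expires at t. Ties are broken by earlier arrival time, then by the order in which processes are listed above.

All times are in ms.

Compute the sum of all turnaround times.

Timeline: | A 0-3 | B 3-6 | A 6-9 | C 9-12 | B 12-15 | A 15-17 | C 17-20 | B 20-23 | C 23-26 | B 26-29 | C 29-32 | B 32-34 |
Completion: A=17  B=34  C=32
Turnaround (C−A): A=17  B=33  C=26
Turnaround = completion − arrival: A=17, B=33, C=26
Total turnaround = 17 + 33 + 26 = 76

76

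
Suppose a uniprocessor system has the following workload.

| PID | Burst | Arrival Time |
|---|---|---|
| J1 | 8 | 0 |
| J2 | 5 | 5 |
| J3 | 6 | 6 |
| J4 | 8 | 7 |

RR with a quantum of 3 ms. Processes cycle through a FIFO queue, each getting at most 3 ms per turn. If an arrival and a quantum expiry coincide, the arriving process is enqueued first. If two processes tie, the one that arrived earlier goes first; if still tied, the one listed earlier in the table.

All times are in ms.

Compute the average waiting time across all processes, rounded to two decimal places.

9.25

Timeline: | J1 0-6 | J2 6-9 | J3 9-12 | J1 12-14 | J4 14-17 | J2 17-19 | J3 19-22 | J4 22-27 |
Completion: J1=14  J2=19  J3=22  J4=27
Waiting times: J1=6, J2=9, J3=10, J4=12
Average waiting = (6+9+10+12) / 4 = 37/4 = 9.25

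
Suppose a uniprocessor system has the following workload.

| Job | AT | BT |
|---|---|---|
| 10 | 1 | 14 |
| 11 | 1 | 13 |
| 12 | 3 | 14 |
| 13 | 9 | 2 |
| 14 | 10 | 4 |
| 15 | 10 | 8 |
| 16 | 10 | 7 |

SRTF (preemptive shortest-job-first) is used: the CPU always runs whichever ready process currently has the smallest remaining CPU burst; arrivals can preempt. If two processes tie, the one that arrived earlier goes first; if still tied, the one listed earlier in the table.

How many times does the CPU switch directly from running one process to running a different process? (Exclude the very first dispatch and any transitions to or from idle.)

Gantt: | idle 0-1 | 11 1-9 | 13 9-11 | 14 11-15 | 11 15-20 | 16 20-27 | 15 27-35 | 10 35-49 | 12 49-63 |
Completion: 10=49  11=20  12=63  13=11  14=15  15=35  16=27

7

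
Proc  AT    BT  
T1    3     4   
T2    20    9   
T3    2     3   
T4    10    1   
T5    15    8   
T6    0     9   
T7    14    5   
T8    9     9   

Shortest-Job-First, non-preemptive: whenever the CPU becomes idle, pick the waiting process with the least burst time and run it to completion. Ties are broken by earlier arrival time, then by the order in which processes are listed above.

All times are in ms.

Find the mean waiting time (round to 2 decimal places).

Timeline: | T6 0-9 | T3 9-12 | T4 12-13 | T1 13-17 | T7 17-22 | T5 22-30 | T8 30-39 | T2 39-48 |
Completion: T1=17  T2=48  T3=12  T4=13  T5=30  T6=9  T7=22  T8=39
Turnaround (C−A): T1=14  T2=28  T3=10  T4=3  T5=15  T6=9  T7=8  T8=30
Waiting times: T1=10, T2=19, T3=7, T4=2, T5=7, T6=0, T7=3, T8=21
Average waiting = (10+19+7+2+7+0+3+21) / 8 = 69/8 = 8.63

8.63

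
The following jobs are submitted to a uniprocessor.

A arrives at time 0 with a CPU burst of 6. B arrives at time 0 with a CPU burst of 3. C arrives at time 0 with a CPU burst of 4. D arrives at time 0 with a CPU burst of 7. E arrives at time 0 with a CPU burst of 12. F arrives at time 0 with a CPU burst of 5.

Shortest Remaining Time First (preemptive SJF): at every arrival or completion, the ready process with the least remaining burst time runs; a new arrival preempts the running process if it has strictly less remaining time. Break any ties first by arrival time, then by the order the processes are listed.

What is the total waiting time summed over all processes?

Schedule: | B 0-3 | C 3-7 | F 7-12 | A 12-18 | D 18-25 | E 25-37 |
Completion: A=18  B=3  C=7  D=25  E=37  F=12
Turnaround (C−A): A=18  B=3  C=7  D=25  E=37  F=12
Waiting = turnaround − burst: A=12, B=0, C=3, D=18, E=25, F=7
Total waiting = 12 + 0 + 3 + 18 + 25 + 7 = 65

65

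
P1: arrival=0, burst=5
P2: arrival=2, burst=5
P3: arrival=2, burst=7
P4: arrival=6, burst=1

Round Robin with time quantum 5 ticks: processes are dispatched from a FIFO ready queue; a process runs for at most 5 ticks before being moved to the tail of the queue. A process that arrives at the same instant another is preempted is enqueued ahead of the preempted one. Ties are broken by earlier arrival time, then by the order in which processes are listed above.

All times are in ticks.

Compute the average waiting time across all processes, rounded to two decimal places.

Schedule: | P1 0-5 | P2 5-10 | P3 10-15 | P4 15-16 | P3 16-18 |
Completion: P1=5  P2=10  P3=18  P4=16
Waiting times: P1=0, P2=3, P3=9, P4=9
Average waiting = (0+3+9+9) / 4 = 21/4 = 5.25

5.25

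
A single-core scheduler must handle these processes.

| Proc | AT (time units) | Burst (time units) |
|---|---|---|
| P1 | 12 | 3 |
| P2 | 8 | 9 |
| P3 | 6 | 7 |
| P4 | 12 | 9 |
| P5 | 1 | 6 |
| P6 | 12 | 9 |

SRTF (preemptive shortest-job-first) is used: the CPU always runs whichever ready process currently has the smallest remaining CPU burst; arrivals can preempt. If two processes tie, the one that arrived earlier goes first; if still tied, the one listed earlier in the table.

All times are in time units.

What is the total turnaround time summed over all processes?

Schedule: | idle 0-1 | P5 1-7 | P3 7-14 | P1 14-17 | P2 17-26 | P4 26-35 | P6 35-44 |
Completion: P1=17  P2=26  P3=14  P4=35  P5=7  P6=44
Turnaround (C−A): P1=5  P2=18  P3=8  P4=23  P5=6  P6=32
Turnaround = completion − arrival: P1=5, P2=18, P3=8, P4=23, P5=6, P6=32
Total turnaround = 5 + 18 + 8 + 23 + 6 + 32 = 92

92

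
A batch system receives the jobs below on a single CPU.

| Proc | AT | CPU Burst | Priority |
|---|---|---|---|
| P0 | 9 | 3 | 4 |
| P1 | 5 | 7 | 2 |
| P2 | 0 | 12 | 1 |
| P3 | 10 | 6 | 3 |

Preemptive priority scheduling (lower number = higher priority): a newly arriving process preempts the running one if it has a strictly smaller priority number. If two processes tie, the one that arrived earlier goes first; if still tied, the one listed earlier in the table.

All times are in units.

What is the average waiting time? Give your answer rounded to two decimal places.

8.00

Schedule: | P2 0-12 | P1 12-19 | P3 19-25 | P0 25-28 |
Completion: P0=28  P1=19  P2=12  P3=25
Waiting times: P0=16, P1=7, P2=0, P3=9
Average waiting = (16+7+0+9) / 4 = 32/4 = 8.00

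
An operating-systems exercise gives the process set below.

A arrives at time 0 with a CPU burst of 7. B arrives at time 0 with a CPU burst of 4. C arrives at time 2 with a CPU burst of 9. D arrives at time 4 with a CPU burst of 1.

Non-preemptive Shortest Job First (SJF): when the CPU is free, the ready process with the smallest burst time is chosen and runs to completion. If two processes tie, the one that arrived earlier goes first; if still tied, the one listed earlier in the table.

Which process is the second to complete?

D

Timeline: | B 0-4 | D 4-5 | A 5-12 | C 12-21 |
Completion: A=12  B=4  C=21  D=5
Turnaround (C−A): A=12  B=4  C=19  D=1
Finish order: B → D → A → C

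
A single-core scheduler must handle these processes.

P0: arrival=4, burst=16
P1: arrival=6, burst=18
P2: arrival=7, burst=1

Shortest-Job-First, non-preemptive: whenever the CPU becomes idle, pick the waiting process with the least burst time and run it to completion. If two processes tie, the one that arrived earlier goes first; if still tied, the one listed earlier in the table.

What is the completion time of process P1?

Timeline: | idle 0-4 | P0 4-20 | P2 20-21 | P1 21-39 |
Completion: P0=20  P1=39  P2=21
Turnaround (C−A): P0=16  P1=33  P2=14

39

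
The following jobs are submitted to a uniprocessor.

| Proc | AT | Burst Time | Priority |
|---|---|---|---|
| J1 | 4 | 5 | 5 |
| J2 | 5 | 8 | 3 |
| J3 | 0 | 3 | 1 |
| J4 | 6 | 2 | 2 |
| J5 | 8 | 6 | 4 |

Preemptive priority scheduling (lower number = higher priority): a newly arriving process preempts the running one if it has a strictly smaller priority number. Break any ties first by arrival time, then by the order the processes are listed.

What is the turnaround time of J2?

10

Schedule: | J3 0-3 | idle 3-4 | J1 4-5 | J2 5-6 | J4 6-8 | J2 8-15 | J5 15-21 | J1 21-25 |
Completion: J1=25  J2=15  J3=3  J4=8  J5=21
Turnaround (C−A): J1=21  J2=10  J3=3  J4=2  J5=13
Turnaround(J2) = completion − arrival = 15 − 5 = 10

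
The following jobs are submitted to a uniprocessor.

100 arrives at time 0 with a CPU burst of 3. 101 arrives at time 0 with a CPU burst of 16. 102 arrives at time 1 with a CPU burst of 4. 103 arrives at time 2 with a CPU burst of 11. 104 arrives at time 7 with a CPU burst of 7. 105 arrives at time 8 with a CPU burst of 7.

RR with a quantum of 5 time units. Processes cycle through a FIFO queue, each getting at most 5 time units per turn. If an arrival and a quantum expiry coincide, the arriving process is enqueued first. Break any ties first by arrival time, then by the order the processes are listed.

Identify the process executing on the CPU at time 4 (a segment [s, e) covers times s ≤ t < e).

Schedule: | 100 0-3 | 101 3-8 | 102 8-12 | 103 12-17 | 104 17-22 | 105 22-27 | 101 27-32 | 103 32-37 | 104 37-39 | 105 39-41 | 101 41-46 | 103 46-47 | 101 47-48 |
Completion: 100=3  101=48  102=12  103=47  104=39  105=41
Turnaround (C−A): 100=3  101=48  102=11  103=45  104=32  105=33

101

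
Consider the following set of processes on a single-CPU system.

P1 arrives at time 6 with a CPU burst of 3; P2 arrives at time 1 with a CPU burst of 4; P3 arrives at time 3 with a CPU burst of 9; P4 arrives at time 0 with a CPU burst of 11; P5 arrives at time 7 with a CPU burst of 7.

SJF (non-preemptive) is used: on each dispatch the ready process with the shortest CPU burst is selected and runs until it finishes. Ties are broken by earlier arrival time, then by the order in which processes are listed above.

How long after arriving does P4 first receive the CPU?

0

Timeline: | P4 0-11 | P1 11-14 | P2 14-18 | P5 18-25 | P3 25-34 |
Completion: P1=14  P2=18  P3=34  P4=11  P5=25
Response(P4) = first start − arrival = 0 − 0 = 0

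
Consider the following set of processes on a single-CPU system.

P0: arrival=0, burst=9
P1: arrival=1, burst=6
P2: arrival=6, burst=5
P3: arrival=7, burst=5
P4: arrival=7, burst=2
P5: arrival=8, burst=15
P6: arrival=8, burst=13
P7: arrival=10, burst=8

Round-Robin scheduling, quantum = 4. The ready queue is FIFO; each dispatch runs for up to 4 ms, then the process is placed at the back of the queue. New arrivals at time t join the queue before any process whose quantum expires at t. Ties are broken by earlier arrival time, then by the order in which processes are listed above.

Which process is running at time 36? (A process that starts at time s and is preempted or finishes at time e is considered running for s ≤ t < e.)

P0

Timeline: | P0 0-4 | P1 4-8 | P0 8-12 | P2 12-16 | P3 16-20 | P4 20-22 | P5 22-26 | P6 26-30 | P1 30-32 | P7 32-36 | P0 36-37 | P2 37-38 | P3 38-39 | P5 39-43 | P6 43-47 | P7 47-51 | P5 51-55 | P6 55-59 | P5 59-62 | P6 62-63 |
Completion: P0=37  P1=32  P2=38  P3=39  P4=22  P5=62  P6=63  P7=51
Turnaround (C−A): P0=37  P1=31  P2=32  P3=32  P4=15  P5=54  P6=55  P7=41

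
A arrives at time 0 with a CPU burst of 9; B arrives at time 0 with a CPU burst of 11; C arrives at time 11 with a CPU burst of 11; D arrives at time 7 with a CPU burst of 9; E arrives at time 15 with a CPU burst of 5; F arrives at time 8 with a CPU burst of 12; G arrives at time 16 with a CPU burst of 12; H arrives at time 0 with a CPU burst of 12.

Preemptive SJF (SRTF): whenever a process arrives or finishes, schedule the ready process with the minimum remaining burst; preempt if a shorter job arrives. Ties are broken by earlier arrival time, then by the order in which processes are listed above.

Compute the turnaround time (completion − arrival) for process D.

Timeline: | A 0-9 | D 9-18 | E 18-23 | B 23-34 | C 34-45 | H 45-57 | F 57-69 | G 69-81 |
Completion: A=9  B=34  C=45  D=18  E=23  F=69  G=81  H=57
Turnaround (C−A): A=9  B=34  C=34  D=11  E=8  F=61  G=65  H=57
Turnaround(D) = completion − arrival = 18 − 7 = 11

11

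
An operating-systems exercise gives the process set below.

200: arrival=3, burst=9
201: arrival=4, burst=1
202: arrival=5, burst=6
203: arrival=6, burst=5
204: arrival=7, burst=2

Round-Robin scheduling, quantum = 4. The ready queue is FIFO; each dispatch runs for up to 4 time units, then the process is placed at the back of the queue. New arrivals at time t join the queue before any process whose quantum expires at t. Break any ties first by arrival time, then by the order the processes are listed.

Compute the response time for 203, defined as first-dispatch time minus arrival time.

6

Schedule: | idle 0-3 | 200 3-7 | 201 7-8 | 202 8-12 | 203 12-16 | 204 16-18 | 200 18-22 | 202 22-24 | 203 24-25 | 200 25-26 |
Completion: 200=26  201=8  202=24  203=25  204=18
Turnaround (C−A): 200=23  201=4  202=19  203=19  204=11
Response(203) = first start − arrival = 12 − 6 = 6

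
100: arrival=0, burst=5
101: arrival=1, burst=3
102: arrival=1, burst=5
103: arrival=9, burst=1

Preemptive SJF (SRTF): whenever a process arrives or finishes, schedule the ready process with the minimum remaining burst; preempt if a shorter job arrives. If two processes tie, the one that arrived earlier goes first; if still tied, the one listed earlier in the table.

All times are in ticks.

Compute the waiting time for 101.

0

Timeline: | 100 0-1 | 101 1-4 | 100 4-8 | 102 8-9 | 103 9-10 | 102 10-14 |
Completion: 100=8  101=4  102=14  103=10
Turnaround (C−A): 100=8  101=3  102=13  103=1
Waiting(101) = turnaround − burst = 3 − 3 = 0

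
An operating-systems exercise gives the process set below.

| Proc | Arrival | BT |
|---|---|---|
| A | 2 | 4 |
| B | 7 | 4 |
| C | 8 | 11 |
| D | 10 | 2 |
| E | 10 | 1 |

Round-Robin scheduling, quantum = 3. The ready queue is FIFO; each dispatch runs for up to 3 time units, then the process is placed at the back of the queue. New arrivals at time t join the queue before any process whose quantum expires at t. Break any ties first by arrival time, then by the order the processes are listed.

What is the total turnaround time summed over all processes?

Gantt: | idle 0-2 | A 2-6 | idle 6-7 | B 7-10 | C 10-13 | D 13-15 | E 15-16 | B 16-17 | C 17-25 |
Completion: A=6  B=17  C=25  D=15  E=16
Turnaround = completion − arrival: A=4, B=10, C=17, D=5, E=6
Total turnaround = 4 + 10 + 17 + 5 + 6 = 42

42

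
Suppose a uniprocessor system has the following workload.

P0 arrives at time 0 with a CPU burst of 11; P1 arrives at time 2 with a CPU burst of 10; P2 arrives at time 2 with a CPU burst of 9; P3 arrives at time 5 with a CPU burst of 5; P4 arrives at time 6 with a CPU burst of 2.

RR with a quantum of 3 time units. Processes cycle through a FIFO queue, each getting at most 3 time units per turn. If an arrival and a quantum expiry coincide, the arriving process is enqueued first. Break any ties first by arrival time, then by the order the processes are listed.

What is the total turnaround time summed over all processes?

137

Schedule: | P0 0-3 | P1 3-6 | P2 6-9 | P0 9-12 | P3 12-15 | P4 15-17 | P1 17-20 | P2 20-23 | P0 23-26 | P3 26-28 | P1 28-31 | P2 31-34 | P0 34-36 | P1 36-37 |
Completion: P0=36  P1=37  P2=34  P3=28  P4=17
Turnaround = completion − arrival: P0=36, P1=35, P2=32, P3=23, P4=11
Total turnaround = 36 + 35 + 32 + 23 + 11 = 137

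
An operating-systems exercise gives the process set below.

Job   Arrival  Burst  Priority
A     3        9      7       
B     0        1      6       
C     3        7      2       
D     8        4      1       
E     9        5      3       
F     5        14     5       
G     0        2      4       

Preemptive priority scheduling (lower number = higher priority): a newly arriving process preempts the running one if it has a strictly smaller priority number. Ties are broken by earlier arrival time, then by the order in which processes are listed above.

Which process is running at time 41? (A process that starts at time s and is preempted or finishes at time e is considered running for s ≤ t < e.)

Timeline: | G 0-2 | B 2-3 | C 3-8 | D 8-12 | C 12-14 | E 14-19 | F 19-33 | A 33-42 |
Completion: A=42  B=3  C=14  D=12  E=19  F=33  G=2
Turnaround (C−A): A=39  B=3  C=11  D=4  E=10  F=28  G=2

A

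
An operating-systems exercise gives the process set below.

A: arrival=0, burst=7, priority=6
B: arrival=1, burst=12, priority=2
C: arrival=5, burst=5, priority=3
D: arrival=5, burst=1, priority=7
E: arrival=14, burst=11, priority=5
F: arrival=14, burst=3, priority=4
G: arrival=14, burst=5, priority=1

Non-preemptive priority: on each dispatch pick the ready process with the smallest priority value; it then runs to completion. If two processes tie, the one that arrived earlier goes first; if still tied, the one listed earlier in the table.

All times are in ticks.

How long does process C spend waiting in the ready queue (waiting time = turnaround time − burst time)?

19

Gantt: | A 0-7 | B 7-19 | G 19-24 | C 24-29 | F 29-32 | E 32-43 | D 43-44 |
Completion: A=7  B=19  C=29  D=44  E=43  F=32  G=24
Turnaround (C−A): A=7  B=18  C=24  D=39  E=29  F=18  G=10
Waiting(C) = turnaround − burst = 24 − 5 = 19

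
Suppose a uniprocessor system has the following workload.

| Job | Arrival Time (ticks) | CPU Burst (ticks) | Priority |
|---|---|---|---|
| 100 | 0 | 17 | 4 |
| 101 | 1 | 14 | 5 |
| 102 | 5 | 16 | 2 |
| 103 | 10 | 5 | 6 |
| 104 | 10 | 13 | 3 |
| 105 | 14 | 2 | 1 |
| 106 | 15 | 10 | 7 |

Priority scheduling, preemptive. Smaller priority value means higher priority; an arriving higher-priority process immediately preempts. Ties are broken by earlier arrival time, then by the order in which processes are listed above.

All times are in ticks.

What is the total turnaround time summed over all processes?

274

Gantt: | 100 0-5 | 102 5-14 | 105 14-16 | 102 16-23 | 104 23-36 | 100 36-48 | 101 48-62 | 103 62-67 | 106 67-77 |
Completion: 100=48  101=62  102=23  103=67  104=36  105=16  106=77
Turnaround (C−A): 100=48  101=61  102=18  103=57  104=26  105=2  106=62
Turnaround = completion − arrival: 100=48, 101=61, 102=18, 103=57, 104=26, 105=2, 106=62
Total turnaround = 48 + 61 + 18 + 57 + 26 + 2 + 62 = 274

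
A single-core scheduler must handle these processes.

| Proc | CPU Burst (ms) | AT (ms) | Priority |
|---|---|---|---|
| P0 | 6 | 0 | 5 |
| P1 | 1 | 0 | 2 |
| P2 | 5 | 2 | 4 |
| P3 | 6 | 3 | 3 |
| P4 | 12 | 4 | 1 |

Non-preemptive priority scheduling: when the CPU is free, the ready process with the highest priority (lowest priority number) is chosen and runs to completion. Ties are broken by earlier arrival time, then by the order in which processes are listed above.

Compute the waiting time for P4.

Gantt: | P1 0-1 | P0 1-7 | P4 7-19 | P3 19-25 | P2 25-30 |
Completion: P0=7  P1=1  P2=30  P3=25  P4=19
Waiting(P4) = turnaround − burst = 15 − 12 = 3

3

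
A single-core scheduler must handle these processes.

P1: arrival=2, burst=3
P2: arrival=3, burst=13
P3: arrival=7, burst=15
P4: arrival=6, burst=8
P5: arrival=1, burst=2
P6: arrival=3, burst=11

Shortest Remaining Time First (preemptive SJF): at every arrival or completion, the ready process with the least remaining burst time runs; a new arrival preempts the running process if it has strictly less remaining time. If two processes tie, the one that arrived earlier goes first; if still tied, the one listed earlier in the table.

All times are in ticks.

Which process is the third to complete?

Gantt: | idle 0-1 | P5 1-3 | P1 3-6 | P4 6-14 | P6 14-25 | P2 25-38 | P3 38-53 |
Completion: P1=6  P2=38  P3=53  P4=14  P5=3  P6=25
Turnaround (C−A): P1=4  P2=35  P3=46  P4=8  P5=2  P6=22
Finish order: P5 → P1 → P4 → P6 → P2 → P3

P4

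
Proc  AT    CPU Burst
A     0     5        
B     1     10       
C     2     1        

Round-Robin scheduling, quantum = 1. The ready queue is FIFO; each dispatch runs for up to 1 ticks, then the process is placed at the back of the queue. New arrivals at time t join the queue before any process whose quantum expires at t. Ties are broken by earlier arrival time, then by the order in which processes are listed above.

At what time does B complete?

Gantt: | A 0-1 | B 1-2 | A 2-3 | C 3-4 | B 4-5 | A 5-6 | B 6-7 | A 7-8 | B 8-9 | A 9-10 | B 10-16 |
Completion: A=10  B=16  C=4

16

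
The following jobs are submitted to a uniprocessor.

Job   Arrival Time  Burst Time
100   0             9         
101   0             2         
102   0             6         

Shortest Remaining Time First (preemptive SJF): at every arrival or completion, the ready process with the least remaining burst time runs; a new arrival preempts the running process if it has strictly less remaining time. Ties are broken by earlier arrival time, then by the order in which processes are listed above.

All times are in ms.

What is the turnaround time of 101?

2

Gantt: | 101 0-2 | 102 2-8 | 100 8-17 |
Completion: 100=17  101=2  102=8
Turnaround(101) = completion − arrival = 2 − 0 = 2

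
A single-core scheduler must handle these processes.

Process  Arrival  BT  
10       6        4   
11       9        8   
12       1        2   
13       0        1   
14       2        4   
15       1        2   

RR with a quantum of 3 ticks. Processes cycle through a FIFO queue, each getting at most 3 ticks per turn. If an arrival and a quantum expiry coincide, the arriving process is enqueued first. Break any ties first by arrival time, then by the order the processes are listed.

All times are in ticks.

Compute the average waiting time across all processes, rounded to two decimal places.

3.00

Timeline: | 13 0-1 | 12 1-3 | 15 3-5 | 14 5-8 | 10 8-11 | 14 11-12 | 11 12-15 | 10 15-16 | 11 16-21 |
Completion: 10=16  11=21  12=3  13=1  14=12  15=5
Turnaround (C−A): 10=10  11=12  12=2  13=1  14=10  15=4
Waiting times: 10=6, 11=4, 12=0, 13=0, 14=6, 15=2
Average waiting = (6+4+0+0+6+2) / 6 = 18/6 = 3.00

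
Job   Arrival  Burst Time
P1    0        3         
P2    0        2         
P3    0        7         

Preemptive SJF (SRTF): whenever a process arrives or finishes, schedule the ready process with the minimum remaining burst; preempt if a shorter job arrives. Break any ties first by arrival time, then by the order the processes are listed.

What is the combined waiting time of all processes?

7

Timeline: | P2 0-2 | P1 2-5 | P3 5-12 |
Completion: P1=5  P2=2  P3=12
Turnaround (C−A): P1=5  P2=2  P3=12
Waiting = turnaround − burst: P1=2, P2=0, P3=5
Total waiting = 2 + 0 + 5 = 7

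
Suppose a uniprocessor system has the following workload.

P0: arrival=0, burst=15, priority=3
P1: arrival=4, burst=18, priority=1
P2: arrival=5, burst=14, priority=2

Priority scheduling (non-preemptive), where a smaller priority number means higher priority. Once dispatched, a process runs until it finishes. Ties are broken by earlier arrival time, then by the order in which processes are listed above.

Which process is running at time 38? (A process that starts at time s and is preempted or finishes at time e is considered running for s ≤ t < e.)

Schedule: | P0 0-15 | P1 15-33 | P2 33-47 |
Completion: P0=15  P1=33  P2=47
Turnaround (C−A): P0=15  P1=29  P2=42

P2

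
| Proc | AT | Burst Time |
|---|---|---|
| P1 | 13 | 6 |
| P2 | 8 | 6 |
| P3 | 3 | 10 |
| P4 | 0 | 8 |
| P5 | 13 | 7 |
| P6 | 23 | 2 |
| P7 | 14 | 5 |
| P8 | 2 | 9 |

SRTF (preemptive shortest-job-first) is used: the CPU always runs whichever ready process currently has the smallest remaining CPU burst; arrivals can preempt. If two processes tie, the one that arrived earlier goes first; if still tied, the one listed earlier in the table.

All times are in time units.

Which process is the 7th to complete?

Gantt: | P4 0-8 | P2 8-14 | P7 14-19 | P1 19-25 | P6 25-27 | P5 27-34 | P8 34-43 | P3 43-53 |
Completion: P1=25  P2=14  P3=53  P4=8  P5=34  P6=27  P7=19  P8=43
Finish order: P4 → P2 → P7 → P1 → P6 → P5 → P8 → P3

P8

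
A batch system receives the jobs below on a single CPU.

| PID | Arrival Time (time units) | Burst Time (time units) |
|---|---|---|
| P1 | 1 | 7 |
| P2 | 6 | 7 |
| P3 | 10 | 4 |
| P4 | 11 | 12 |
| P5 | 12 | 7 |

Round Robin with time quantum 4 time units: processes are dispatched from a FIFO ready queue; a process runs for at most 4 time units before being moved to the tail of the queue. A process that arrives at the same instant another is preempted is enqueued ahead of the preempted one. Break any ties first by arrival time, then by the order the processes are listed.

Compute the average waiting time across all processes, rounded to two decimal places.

Schedule: | idle 0-1 | P1 1-8 | P2 8-12 | P3 12-16 | P4 16-20 | P5 20-24 | P2 24-27 | P4 27-31 | P5 31-34 | P4 34-38 |
Completion: P1=8  P2=27  P3=16  P4=38  P5=34
Waiting times: P1=0, P2=14, P3=2, P4=15, P5=15
Average waiting = (0+14+2+15+15) / 5 = 46/5 = 9.20

9.20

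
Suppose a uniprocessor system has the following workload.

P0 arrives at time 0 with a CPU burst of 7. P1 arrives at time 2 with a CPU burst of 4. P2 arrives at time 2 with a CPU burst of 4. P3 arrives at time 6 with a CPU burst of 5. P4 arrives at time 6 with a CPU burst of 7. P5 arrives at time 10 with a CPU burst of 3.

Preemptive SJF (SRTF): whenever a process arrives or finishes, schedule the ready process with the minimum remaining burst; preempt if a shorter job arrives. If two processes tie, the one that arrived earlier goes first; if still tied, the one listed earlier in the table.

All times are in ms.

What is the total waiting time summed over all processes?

44

Gantt: | P0 0-2 | P1 2-6 | P2 6-10 | P5 10-13 | P0 13-18 | P3 18-23 | P4 23-30 |
Completion: P0=18  P1=6  P2=10  P3=23  P4=30  P5=13
Turnaround (C−A): P0=18  P1=4  P2=8  P3=17  P4=24  P5=3
Waiting = turnaround − burst: P0=11, P1=0, P2=4, P3=12, P4=17, P5=0
Total waiting = 11 + 0 + 4 + 12 + 17 + 0 = 44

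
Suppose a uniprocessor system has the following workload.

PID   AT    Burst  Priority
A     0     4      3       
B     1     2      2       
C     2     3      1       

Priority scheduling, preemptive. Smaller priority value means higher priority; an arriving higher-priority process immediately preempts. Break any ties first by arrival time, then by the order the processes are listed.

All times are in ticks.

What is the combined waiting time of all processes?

8

Gantt: | A 0-1 | B 1-2 | C 2-5 | B 5-6 | A 6-9 |
Completion: A=9  B=6  C=5
Turnaround (C−A): A=9  B=5  C=3
Waiting = turnaround − burst: A=5, B=3, C=0
Total waiting = 5 + 3 + 0 = 8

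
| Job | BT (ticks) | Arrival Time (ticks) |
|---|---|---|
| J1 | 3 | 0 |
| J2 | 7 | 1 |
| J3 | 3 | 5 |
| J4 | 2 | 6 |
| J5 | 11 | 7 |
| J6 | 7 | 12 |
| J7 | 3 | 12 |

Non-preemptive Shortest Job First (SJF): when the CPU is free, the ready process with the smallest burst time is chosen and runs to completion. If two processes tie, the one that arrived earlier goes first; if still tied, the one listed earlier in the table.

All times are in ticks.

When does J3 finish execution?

15

Gantt: | J1 0-3 | J2 3-10 | J4 10-12 | J3 12-15 | J7 15-18 | J6 18-25 | J5 25-36 |
Completion: J1=3  J2=10  J3=15  J4=12  J5=36  J6=25  J7=18
Turnaround (C−A): J1=3  J2=9  J3=10  J4=6  J5=29  J6=13  J7=6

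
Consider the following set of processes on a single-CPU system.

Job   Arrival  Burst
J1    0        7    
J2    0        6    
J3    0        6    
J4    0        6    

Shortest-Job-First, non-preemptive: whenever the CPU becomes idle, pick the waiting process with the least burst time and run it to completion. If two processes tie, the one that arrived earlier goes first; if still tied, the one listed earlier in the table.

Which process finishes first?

Timeline: | J2 0-6 | J3 6-12 | J4 12-18 | J1 18-25 |
Completion: J1=25  J2=6  J3=12  J4=18
Turnaround (C−A): J1=25  J2=6  J3=12  J4=18
Finish order: J2 → J3 → J4 → J1

J2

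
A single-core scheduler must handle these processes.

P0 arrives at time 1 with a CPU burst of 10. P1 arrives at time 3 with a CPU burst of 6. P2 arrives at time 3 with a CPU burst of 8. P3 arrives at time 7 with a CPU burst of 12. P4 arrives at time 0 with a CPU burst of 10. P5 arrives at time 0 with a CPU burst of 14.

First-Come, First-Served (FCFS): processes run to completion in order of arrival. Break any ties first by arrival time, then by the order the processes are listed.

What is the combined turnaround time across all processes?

Gantt: | P4 0-10 | P5 10-24 | P0 24-34 | P1 34-40 | P2 40-48 | P3 48-60 |
Completion: P0=34  P1=40  P2=48  P3=60  P4=10  P5=24
Turnaround (C−A): P0=33  P1=37  P2=45  P3=53  P4=10  P5=24
Turnaround = completion − arrival: P0=33, P1=37, P2=45, P3=53, P4=10, P5=24
Total turnaround = 33 + 37 + 45 + 53 + 10 + 24 = 202

202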